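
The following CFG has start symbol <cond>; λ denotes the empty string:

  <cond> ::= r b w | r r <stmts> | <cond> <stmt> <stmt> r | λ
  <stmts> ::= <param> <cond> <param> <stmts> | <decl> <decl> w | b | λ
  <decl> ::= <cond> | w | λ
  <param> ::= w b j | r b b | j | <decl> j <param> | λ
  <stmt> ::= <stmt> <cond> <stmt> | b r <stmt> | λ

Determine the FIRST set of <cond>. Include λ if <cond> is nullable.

{ b, r, λ }

<cond> ::= r b w contributes {r}.
<cond> ::= r r <stmts> contributes {r}.
From <cond> ::= <cond> <stmt> <stmt> r: <cond>, <stmt>, <stmt> nullable, take FIRST(<cond>) ∪ FIRST(<stmt>) ∪ FIRST(<stmt>) ∪ {r} = { b, r }.
<cond> ::= λ contributes λ.
Union: FIRST(<cond>) = { b, r, λ }.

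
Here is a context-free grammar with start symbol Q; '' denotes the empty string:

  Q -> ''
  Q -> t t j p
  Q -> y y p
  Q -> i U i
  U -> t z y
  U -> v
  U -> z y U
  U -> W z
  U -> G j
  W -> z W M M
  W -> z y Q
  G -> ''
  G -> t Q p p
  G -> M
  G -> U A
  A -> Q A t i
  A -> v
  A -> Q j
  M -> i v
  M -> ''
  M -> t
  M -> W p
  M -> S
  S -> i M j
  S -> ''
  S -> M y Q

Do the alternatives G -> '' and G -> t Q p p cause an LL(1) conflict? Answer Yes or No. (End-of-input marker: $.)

FIRST('') = { '' } and FIRST(t Q p p) = { t }.
The first is nullable but FOLLOW(G) = { j } is disjoint from FIRST of the second.

No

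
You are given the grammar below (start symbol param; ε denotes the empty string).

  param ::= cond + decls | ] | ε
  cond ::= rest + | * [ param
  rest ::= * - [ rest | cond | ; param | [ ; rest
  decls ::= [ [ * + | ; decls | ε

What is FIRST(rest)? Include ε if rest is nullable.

rest ::= * - [ rest contributes {*}.
From rest ::= cond: add FIRST(cond) = { *, ;, [ }.
rest ::= ; param contributes {;}.
rest ::= [ ; rest contributes {[}.
Union: FIRST(rest) = { *, ;, [ }.

{ *, ;, [ }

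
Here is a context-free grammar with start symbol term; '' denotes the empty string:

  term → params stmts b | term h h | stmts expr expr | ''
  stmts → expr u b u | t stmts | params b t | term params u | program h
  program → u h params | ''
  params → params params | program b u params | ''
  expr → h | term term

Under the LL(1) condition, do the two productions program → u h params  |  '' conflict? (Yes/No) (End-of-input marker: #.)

No

FIRST(u h params) = { u } and FIRST('') = { '' }.
The second is nullable but FOLLOW(program) = { b, h } is disjoint from FIRST of the first.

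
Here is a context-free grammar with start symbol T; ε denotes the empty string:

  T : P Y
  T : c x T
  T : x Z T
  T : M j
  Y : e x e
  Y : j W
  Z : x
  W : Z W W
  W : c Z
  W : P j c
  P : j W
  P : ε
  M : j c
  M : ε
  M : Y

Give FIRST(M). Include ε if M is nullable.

M : j c contributes {j}.
M : ε contributes ε.
From M : Y: add FIRST(Y) = { e, j }.
Union: FIRST(M) = { e, j, ε }.

{ e, j, ε }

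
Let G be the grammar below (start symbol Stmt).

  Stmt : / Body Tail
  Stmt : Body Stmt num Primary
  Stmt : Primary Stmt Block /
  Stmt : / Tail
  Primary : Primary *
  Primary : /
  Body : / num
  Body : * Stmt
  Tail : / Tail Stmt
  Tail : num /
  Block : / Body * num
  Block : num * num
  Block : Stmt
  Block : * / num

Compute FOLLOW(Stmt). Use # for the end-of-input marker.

{ #, *, /, num }

Stmt is the start symbol, so # ∈ FOLLOW(Stmt).
In Stmt : Body Stmt num Primary: add FIRST(num Primary) = { num }.
In Stmt : Primary Stmt Block /: add FIRST(Block /) = { *, /, num }.
In Body : * Stmt: Stmt is at the end, add FOLLOW(Body) = { *, /, num }.
In Tail : / Tail Stmt: Stmt is at the end, add FOLLOW(Tail) = { #, *, /, num }.
In Block : Stmt: Stmt is at the end, add FOLLOW(Block) = { / }.
Union: FOLLOW(Stmt) = { #, *, /, num }.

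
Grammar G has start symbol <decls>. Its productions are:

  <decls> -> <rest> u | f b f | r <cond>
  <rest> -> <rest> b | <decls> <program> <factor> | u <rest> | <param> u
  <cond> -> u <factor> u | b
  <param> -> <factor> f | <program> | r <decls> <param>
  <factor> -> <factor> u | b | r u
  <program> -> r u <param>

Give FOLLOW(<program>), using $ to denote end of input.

{ b, r, u }

In <rest> -> <decls> <program> <factor>: add FIRST(<factor>) = { b, r }.
In <param> -> <program>: <program> is at the end, add FOLLOW(<param>) = { b, r, u }.
Union: FOLLOW(<program>) = { b, r, u }.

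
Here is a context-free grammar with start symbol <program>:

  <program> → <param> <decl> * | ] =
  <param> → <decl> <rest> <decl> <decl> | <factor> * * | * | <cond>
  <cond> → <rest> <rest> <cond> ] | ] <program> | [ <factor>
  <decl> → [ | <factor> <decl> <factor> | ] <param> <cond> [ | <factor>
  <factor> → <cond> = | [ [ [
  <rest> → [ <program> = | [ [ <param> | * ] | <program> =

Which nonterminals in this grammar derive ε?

No nonterminal has an empty production or an RHS whose symbols are all nullable.

{ } (none)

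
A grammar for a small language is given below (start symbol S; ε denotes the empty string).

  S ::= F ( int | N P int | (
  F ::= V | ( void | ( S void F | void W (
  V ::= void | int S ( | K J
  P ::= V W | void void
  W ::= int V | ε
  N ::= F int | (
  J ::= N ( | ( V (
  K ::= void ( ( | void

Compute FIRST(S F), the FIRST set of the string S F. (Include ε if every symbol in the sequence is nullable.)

Add FIRST(S) = { (, int, void }; S is not nullable, stop.

{ (, int, void }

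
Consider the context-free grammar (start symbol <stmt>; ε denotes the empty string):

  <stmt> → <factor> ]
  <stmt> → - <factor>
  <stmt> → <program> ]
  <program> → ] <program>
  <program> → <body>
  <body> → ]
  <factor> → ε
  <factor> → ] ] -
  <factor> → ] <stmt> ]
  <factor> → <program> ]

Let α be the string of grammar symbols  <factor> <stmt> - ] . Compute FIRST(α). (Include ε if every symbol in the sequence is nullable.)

{ -, ] }

Add FIRST(<factor>)\{ε} = { ] }; <factor> is nullable, continue.
Add FIRST(<stmt>) = { -, ] }; <stmt> is not nullable, stop.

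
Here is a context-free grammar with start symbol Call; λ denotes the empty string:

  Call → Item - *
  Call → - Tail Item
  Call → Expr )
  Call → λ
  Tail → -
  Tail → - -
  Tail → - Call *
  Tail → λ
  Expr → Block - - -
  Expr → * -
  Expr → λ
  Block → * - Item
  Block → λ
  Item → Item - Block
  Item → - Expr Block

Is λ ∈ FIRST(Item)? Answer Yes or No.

Nullable nonterminals: Block, Call, Expr, Tail.
No production of Item has an RHS whose symbols are all nullable, so Item is not nullable.

No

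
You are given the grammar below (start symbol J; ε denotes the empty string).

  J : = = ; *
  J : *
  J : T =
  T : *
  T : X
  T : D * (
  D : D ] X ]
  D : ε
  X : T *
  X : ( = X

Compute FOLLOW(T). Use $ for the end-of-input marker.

{ *, = }

In J : T =: add FIRST(=) = { = }.
In X : T *: add FIRST(*) = { * }.
Union: FOLLOW(T) = { *, = }.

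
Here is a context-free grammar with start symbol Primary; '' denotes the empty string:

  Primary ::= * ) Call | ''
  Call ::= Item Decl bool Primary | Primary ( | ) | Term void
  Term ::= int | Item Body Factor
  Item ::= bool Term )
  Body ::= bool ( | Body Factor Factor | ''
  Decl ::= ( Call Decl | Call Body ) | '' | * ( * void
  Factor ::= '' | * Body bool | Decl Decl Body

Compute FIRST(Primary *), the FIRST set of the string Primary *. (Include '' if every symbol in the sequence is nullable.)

{ * }

Add FIRST(Primary)\{''} = { * }; Primary is nullable, continue.
* is a terminal; add {*} and stop.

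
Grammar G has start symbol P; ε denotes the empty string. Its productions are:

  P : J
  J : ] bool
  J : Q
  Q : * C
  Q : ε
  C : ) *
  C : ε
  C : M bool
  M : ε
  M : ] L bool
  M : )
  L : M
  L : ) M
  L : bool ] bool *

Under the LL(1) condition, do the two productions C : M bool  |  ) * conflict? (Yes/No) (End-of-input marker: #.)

Yes

FIRST(M bool) = { ), ], bool } and FIRST() *) = { ) }.
Both contain ), so the two alternatives are not disjoint — LL(1) conflict.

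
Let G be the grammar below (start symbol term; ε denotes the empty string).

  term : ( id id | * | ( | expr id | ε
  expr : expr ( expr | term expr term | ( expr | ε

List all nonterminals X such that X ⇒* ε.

Directly nullable (have an ε-production): term, expr.

{ expr, term }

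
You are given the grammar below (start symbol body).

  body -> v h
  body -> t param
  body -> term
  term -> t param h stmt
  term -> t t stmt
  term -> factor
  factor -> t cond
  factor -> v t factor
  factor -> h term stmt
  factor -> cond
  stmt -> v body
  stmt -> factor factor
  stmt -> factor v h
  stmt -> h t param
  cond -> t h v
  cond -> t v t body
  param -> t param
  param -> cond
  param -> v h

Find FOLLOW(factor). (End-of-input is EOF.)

In term -> factor: factor is at the end, add FOLLOW(term) = { EOF, h, t, v }.
In factor -> v t factor: factor is at the end, add FOLLOW(factor) = { EOF, h, t, v }.
In stmt -> factor factor: add FIRST(factor) = { h, t, v }.
In stmt -> factor factor: factor is at the end, add FOLLOW(stmt) = { EOF, h, t, v }.
In stmt -> factor v h: add FIRST(v h) = { v }.
Union: FOLLOW(factor) = { EOF, h, t, v }.

{ EOF, h, t, v }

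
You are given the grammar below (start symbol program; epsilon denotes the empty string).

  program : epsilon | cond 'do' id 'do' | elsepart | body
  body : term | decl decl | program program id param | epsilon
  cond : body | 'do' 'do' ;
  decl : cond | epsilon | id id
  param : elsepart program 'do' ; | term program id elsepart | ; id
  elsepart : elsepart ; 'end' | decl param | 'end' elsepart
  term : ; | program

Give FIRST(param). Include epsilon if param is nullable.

From param : elsepart program 'do' ;: add FIRST(elsepart) = { 'do', 'end', ;, id }.
From param : term program id elsepart: term, program nullable, take FIRST(term) ∪ FIRST(program) ∪ {id} = { 'do', 'end', ;, id }.
param : ; id contributes {;}.
Union: FIRST(param) = { 'do', 'end', ;, id }.

{ 'do', 'end', ;, id }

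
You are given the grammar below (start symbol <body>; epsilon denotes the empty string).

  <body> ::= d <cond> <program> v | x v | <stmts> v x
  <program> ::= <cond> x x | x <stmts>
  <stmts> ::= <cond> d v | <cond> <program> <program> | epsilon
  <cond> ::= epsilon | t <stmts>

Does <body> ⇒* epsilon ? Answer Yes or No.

No

Nullable nonterminals: <cond>, <stmts>.
No production of <body> has an RHS whose symbols are all nullable, so <body> is not nullable.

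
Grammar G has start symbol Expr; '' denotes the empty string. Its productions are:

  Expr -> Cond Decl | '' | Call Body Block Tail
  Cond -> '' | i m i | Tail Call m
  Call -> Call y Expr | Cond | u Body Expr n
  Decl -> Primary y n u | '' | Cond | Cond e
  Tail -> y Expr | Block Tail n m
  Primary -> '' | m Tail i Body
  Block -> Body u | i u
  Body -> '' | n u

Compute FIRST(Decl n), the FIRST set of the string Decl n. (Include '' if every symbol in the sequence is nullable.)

Add FIRST(Decl)\{''} = { e, i, m, n, u, y }; Decl is nullable, continue.
n is a terminal; add {n} and stop.

{ e, i, m, n, u, y }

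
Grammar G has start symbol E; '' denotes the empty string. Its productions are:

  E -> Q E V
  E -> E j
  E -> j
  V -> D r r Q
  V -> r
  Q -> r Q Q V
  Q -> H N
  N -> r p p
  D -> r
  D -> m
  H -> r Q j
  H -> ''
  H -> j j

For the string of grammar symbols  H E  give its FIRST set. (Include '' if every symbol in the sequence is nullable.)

Add FIRST(H)\{''} = { j, r }; H is nullable, continue.
Add FIRST(E) = { j, r }; E is not nullable, stop.

{ j, r }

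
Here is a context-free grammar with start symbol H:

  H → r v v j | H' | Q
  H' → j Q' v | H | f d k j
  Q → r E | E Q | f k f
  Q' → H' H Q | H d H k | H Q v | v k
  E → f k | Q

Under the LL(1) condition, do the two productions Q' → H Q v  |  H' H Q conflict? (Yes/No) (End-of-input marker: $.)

FIRST(H Q v) = { f, j, r } and FIRST(H' H Q) = { f, j, r }.
Both contain f, so the two alternatives are not disjoint — LL(1) conflict.

Yes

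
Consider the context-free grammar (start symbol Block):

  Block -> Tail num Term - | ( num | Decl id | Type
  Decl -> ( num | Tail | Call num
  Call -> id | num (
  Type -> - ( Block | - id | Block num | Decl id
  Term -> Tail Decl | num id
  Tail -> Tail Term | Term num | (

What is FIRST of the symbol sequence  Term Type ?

Add FIRST(Term) = { (, num }; Term is not nullable, stop.

{ (, num }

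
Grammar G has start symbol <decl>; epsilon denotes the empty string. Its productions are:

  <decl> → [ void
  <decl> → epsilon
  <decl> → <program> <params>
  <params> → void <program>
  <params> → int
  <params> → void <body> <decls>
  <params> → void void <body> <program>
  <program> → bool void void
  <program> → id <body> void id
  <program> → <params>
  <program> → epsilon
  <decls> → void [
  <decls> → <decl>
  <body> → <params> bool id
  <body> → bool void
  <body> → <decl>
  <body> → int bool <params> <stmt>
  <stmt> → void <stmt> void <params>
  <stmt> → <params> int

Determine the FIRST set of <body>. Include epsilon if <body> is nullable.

From <body> → <params> bool id: add FIRST(<params>) = { int, void }.
<body> → bool void contributes {bool}.
From <body> → <decl>: add FIRST(<decl>) = { [, bool, id, int, void, epsilon } (including epsilon since <decl> is nullable).
<body> → int bool <params> <stmt> contributes {int}.
Union: FIRST(<body>) = { [, bool, id, int, void, epsilon }.

{ [, bool, id, int, void, epsilon }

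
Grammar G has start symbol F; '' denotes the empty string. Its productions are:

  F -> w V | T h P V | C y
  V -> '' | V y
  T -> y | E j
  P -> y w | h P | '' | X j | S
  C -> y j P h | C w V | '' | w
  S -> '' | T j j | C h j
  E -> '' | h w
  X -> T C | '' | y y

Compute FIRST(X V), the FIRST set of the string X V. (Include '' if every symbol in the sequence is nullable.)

Add FIRST(X)\{''} = { h, j, y }; X is nullable, continue.
Add FIRST(V)\{''} = { y }; V is nullable, continue.
Every symbol is nullable, so include ''.

{ h, j, y, '' }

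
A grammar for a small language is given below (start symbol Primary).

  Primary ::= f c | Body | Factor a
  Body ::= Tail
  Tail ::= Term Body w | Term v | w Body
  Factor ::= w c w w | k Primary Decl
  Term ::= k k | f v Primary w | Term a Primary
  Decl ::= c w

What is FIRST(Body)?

From Body ::= Tail: add FIRST(Tail) = { f, k, w }.
Union: FIRST(Body) = { f, k, w }.

{ f, k, w }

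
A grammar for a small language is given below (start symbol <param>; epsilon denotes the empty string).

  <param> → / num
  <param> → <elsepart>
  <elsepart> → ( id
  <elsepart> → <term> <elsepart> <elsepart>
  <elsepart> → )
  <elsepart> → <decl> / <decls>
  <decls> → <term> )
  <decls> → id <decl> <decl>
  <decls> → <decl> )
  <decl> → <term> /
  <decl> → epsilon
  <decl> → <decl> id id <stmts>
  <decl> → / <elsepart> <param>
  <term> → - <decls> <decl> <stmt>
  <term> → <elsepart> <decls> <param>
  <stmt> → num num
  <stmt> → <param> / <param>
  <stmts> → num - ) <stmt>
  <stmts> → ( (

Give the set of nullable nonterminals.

Directly nullable (have an epsilon-production): <decl>.
No other nonterminal has a production whose RHS symbols are all nullable.

{ <decl> }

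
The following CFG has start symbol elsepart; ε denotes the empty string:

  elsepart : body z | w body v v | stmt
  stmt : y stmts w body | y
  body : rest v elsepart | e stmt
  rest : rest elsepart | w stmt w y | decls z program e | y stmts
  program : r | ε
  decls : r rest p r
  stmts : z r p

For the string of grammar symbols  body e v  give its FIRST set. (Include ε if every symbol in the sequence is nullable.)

Add FIRST(body) = { e, r, w, y }; body is not nullable, stop.

{ e, r, w, y }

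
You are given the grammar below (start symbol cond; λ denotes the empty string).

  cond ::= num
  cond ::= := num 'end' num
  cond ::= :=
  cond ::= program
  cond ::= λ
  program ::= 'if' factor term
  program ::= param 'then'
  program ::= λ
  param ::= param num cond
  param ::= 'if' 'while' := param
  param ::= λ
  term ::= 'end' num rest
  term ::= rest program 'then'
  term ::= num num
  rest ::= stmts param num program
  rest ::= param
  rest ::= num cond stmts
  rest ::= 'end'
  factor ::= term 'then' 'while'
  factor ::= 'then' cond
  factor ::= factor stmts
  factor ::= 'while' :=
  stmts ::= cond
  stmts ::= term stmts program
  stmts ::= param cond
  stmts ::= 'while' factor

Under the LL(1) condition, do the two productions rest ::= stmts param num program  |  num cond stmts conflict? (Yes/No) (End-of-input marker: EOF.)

Yes

FIRST(stmts param num program) = { 'end', 'if', 'then', 'while', :=, num } and FIRST(num cond stmts) = { num }.
Both contain num, so the two alternatives are not disjoint — LL(1) conflict.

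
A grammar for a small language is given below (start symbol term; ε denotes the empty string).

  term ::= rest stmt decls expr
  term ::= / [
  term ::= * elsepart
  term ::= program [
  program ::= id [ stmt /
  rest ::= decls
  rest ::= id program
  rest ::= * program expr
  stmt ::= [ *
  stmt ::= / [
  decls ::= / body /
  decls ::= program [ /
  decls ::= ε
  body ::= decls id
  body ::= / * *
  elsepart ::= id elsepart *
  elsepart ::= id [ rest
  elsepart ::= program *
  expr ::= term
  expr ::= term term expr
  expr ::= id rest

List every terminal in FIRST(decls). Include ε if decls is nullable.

decls ::= / body / contributes {/}.
From decls ::= program [ /: add FIRST(program) = { id }.
decls ::= ε contributes ε.
Union: FIRST(decls) = { /, id, ε }.

{ /, id, ε }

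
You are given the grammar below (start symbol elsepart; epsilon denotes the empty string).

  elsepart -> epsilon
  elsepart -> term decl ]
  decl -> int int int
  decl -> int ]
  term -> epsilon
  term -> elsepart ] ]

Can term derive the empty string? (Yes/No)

term has an epsilon-production, so term ⇒ epsilon.

Yes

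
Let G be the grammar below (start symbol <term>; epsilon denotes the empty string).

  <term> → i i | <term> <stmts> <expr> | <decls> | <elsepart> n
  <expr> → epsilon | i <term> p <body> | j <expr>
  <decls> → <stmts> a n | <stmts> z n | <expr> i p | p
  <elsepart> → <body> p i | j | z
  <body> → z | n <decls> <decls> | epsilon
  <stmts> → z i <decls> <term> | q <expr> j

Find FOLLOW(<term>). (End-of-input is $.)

{ $, a, i, j, p, q, z }

<term> is the start symbol, so $ ∈ FOLLOW(<term>).
In <term> → <term> <stmts> <expr>: add FIRST(<stmts> <expr>) = { q, z }.
In <expr> → i <term> p <body>: add FIRST(p <body>) = { p }.
In <stmts> → z i <decls> <term>: <term> is at the end, add FOLLOW(<stmts>) = { $, a, i, j, p, q, z }.
Union: FOLLOW(<term>) = { $, a, i, j, p, q, z }.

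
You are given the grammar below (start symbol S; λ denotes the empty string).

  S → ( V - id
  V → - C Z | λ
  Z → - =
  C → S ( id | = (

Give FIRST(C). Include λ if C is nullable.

{ (, = }

From C → S ( id: add FIRST(S) = { ( }.
C → = ( contributes {=}.
Union: FIRST(C) = { (, = }.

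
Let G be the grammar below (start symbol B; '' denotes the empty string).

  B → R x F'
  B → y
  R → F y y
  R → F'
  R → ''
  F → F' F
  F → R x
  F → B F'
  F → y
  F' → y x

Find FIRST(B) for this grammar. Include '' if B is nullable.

From B → R x F': R nullable, take FIRST(R) ∪ {x} = { x, y }.
B → y contributes {y}.
Union: FIRST(B) = { x, y }.

{ x, y }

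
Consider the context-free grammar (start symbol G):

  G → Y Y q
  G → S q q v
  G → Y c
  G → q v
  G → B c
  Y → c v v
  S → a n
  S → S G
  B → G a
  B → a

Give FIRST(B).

{ a, c, q }

From B → G a: add FIRST(G) = { a, c, q }.
B → a contributes {a}.
Union: FIRST(B) = { a, c, q }.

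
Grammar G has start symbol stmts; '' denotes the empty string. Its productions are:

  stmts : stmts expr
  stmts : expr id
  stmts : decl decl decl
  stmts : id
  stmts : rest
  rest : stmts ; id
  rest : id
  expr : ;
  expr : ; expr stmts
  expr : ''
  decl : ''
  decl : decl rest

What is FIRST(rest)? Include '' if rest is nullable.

{ ;, id }

From rest : stmts ; id: stmts nullable, take FIRST(stmts) ∪ {;} = { ;, id }.
rest : id contributes {id}.
Union: FIRST(rest) = { ;, id }.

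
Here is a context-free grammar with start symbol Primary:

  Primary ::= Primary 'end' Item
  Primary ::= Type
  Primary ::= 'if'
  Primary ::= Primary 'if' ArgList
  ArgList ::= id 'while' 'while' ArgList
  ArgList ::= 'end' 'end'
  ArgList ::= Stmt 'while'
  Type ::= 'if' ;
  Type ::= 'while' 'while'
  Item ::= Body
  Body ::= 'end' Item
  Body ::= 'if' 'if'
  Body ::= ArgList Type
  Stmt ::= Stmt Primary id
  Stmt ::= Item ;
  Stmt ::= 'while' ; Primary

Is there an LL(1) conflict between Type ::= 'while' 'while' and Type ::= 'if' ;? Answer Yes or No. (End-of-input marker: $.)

FIRST('while' 'while') = { 'while' } and FIRST('if' ;) = { 'if' }.
The FIRST sets are disjoint and neither alternative is nullable — no conflict.

No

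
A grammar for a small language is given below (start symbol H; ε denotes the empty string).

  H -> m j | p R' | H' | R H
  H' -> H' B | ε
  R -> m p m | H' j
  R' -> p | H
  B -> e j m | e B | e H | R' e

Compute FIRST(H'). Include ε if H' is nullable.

{ e, j, m, p, ε }

From H' -> H' B: H' nullable, take FIRST(H') ∪ FIRST(B) = { e, j, m, p }.
H' -> ε contributes ε.
Union: FIRST(H') = { e, j, m, p, ε }.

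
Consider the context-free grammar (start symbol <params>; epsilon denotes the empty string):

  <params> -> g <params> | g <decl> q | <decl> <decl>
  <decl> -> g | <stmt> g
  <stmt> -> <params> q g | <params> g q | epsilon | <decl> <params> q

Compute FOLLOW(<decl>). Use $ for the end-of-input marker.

{ $, g, q }

In <params> -> g <decl> q: add FIRST(q) = { q }.
In <params> -> <decl> <decl>: add FIRST(<decl>) = { g }.
In <params> -> <decl> <decl>: <decl> is at the end, add FOLLOW(<params>) = { $, g, q }.
In <stmt> -> <decl> <params> q: add FIRST(<params> q) = { g }.
Union: FOLLOW(<decl>) = { $, g, q }.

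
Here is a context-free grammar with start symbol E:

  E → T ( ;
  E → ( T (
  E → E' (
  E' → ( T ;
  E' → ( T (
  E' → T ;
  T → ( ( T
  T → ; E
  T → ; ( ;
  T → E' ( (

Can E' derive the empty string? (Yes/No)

No nonterminal in this grammar is nullable.
No production of E' has an RHS whose symbols are all nullable, so E' is not nullable.

No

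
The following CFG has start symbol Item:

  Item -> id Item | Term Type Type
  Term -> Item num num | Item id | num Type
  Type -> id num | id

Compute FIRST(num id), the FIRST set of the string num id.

num is a terminal; add {num} and stop.

{ num }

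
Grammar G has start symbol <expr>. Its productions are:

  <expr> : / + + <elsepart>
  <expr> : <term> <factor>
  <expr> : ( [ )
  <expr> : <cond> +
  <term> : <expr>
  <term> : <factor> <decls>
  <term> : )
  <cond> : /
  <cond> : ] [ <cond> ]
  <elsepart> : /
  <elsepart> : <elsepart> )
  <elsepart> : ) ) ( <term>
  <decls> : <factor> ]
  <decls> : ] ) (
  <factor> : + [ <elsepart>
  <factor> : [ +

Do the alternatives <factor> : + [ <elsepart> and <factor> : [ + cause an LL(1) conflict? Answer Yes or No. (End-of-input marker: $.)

FIRST(+ [ <elsepart>) = { + } and FIRST([ +) = { [ }.
The FIRST sets are disjoint and neither alternative is nullable — no conflict.

No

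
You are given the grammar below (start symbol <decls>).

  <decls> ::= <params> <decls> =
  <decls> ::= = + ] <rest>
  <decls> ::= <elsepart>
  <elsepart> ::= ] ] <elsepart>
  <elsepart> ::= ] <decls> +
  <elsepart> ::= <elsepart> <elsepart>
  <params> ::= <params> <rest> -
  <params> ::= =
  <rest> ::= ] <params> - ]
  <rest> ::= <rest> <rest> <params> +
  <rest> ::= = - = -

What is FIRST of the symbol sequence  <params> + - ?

{ = }

Add FIRST(<params>) = { = }; <params> is not nullable, stop.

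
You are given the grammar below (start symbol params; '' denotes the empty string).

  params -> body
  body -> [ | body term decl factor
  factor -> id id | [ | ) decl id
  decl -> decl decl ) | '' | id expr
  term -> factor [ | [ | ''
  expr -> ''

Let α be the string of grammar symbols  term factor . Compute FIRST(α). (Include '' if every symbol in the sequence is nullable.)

{ ), [, id }

Add FIRST(term)\{''} = { ), [, id }; term is nullable, continue.
Add FIRST(factor) = { ), [, id }; factor is not nullable, stop.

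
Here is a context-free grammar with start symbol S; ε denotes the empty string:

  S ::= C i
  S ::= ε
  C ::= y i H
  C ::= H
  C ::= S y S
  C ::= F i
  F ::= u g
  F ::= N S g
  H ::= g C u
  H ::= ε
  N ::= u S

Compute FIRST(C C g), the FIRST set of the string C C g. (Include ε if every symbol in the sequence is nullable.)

{ g, i, u, y }

Add FIRST(C)\{ε} = { g, i, u, y }; C is nullable, continue.
Add FIRST(C)\{ε} = { g, i, u, y }; C is nullable, continue.
g is a terminal; add {g} and stop.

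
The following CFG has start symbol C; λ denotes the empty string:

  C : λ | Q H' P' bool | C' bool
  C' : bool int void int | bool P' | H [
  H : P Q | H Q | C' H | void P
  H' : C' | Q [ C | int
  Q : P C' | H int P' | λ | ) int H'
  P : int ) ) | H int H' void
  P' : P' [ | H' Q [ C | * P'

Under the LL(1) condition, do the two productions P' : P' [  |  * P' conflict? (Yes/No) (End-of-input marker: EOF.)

FIRST(P' [) = { ), *, [, bool, int, void } and FIRST(* P') = { * }.
Both contain *, so the two alternatives are not disjoint — LL(1) conflict.

Yes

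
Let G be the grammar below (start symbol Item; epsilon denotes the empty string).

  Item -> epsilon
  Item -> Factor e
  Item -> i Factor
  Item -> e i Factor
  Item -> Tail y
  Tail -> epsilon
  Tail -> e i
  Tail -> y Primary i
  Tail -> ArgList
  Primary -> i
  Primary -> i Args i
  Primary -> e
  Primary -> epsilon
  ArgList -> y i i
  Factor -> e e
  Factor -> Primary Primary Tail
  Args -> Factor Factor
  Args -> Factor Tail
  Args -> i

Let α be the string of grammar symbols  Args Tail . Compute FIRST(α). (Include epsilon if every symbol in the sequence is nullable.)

{ e, i, y, epsilon }

Add FIRST(Args)\{epsilon} = { e, i, y }; Args is nullable, continue.
Add FIRST(Tail)\{epsilon} = { e, y }; Tail is nullable, continue.
Every symbol is nullable, so include epsilon.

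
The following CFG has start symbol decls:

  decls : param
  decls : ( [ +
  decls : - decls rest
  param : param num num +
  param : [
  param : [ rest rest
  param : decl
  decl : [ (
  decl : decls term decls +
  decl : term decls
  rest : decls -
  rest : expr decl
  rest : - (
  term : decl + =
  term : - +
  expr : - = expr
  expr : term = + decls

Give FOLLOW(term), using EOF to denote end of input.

{ (, -, =, [ }

In decl : decls term decls +: add FIRST(decls +) = { (, -, [ }.
In decl : term decls: add FIRST(decls) = { (, -, [ }.
In expr : term = + decls: add FIRST(= + decls) = { = }.
Union: FOLLOW(term) = { (, -, =, [ }.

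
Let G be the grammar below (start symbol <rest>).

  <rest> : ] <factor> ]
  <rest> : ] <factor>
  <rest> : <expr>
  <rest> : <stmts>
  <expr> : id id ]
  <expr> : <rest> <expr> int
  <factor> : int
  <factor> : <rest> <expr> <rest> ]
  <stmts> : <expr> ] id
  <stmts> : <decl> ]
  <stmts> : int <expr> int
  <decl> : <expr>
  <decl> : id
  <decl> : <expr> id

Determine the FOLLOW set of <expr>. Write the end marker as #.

{ #, ], id, int }

In <rest> : <expr>: <expr> is at the end, add FOLLOW(<rest>) = { #, ], id, int }.
In <expr> : <rest> <expr> int: add FIRST(int) = { int }.
In <factor> : <rest> <expr> <rest> ]: add FIRST(<rest> ]) = { ], id, int }.
In <stmts> : <expr> ] id: add FIRST(] id) = { ] }.
In <stmts> : int <expr> int: add FIRST(int) = { int }.
In <decl> : <expr>: <expr> is at the end, add FOLLOW(<decl>) = { ] }.
In <decl> : <expr> id: add FIRST(id) = { id }.
Union: FOLLOW(<expr>) = { #, ], id, int }.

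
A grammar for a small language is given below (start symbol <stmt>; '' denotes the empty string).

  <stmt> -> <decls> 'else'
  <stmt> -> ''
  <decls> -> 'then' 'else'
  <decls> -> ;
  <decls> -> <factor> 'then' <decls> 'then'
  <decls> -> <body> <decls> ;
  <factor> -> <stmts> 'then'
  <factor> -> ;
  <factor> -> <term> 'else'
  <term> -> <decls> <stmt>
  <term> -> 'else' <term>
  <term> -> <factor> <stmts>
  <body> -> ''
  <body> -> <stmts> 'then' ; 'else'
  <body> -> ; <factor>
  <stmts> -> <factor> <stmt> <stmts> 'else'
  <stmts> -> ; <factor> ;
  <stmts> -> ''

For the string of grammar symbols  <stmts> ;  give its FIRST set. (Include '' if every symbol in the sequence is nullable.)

{ 'else', 'then', ; }

Add FIRST(<stmts>)\{''} = { 'else', 'then', ; }; <stmts> is nullable, continue.
; is a terminal; add {;} and stop.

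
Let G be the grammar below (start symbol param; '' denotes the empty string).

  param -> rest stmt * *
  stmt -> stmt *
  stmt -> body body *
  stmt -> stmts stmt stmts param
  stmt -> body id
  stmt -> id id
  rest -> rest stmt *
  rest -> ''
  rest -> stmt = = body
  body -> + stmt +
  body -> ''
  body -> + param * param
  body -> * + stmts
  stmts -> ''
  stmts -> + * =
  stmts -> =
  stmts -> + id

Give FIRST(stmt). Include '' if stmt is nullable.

From stmt -> stmt *: add FIRST(stmt) = { *, +, =, id }.
From stmt -> body body *: body, body nullable, take FIRST(body) ∪ FIRST(body) ∪ {*} = { *, + }.
From stmt -> stmts stmt stmts param: stmts nullable, take FIRST(stmts) ∪ FIRST(stmt) = { *, +, =, id }.
From stmt -> body id: body nullable, take FIRST(body) ∪ {id} = { *, +, id }.
stmt -> id id contributes {id}.
Union: FIRST(stmt) = { *, +, =, id }.

{ *, +, =, id }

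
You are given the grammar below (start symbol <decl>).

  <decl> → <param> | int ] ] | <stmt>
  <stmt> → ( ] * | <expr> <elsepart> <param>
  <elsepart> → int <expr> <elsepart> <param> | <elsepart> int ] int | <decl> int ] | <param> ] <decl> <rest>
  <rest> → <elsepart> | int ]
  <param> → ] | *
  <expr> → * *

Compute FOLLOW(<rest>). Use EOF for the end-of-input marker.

{ *, ], int }

In <elsepart> → <param> ] <decl> <rest>: <rest> is at the end, add FOLLOW(<elsepart>) = { *, ], int }.
Union: FOLLOW(<rest>) = { *, ], int }.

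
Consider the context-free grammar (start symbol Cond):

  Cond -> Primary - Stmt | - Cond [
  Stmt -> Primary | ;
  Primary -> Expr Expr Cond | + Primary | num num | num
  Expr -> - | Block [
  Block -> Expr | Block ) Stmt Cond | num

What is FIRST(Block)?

{ -, num }

From Block -> Expr: add FIRST(Expr) = { -, num }.
From Block -> Block ) Stmt Cond: add FIRST(Block) = { -, num }.
Block -> num contributes {num}.
Union: FIRST(Block) = { -, num }.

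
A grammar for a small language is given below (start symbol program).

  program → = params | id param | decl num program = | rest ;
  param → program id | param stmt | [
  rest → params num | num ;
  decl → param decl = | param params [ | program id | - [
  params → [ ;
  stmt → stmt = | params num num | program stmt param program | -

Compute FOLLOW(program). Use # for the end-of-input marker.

program is the start symbol, so # ∈ FOLLOW(program).
In program → decl num program =: add FIRST(=) = { = }.
In param → program id: add FIRST(id) = { id }.
In decl → program id: add FIRST(id) = { id }.
In stmt → program stmt param program: add FIRST(stmt param program) = { -, =, [, id, num }.
In stmt → program stmt param program: program is at the end, add FOLLOW(stmt) = { #, -, =, [, id, num }.
Union: FOLLOW(program) = { #, -, =, [, id, num }.

{ #, -, =, [, id, num }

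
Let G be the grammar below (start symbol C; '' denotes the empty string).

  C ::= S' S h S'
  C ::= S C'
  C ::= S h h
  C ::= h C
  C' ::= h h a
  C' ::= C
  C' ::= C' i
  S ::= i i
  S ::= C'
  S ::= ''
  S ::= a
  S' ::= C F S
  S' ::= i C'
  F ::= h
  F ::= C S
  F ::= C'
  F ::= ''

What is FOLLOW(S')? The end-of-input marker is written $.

In C ::= S' S h S': add FIRST(S h S') = { a, h, i }.
In C ::= S' S h S': S' is at the end, add FOLLOW(C) = { $, a, h, i }.
Union: FOLLOW(S') = { $, a, h, i }.

{ $, a, h, i }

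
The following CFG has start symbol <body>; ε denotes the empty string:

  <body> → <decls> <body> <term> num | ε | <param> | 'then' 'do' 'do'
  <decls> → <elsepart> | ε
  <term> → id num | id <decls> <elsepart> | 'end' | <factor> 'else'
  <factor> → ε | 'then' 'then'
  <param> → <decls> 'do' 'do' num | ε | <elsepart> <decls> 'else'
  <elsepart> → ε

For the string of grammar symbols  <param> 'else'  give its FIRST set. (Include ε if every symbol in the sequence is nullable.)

{ 'do', 'else' }

Add FIRST(<param>)\{ε} = { 'do', 'else' }; <param> is nullable, continue.
'else' is a terminal; add {'else'} and stop.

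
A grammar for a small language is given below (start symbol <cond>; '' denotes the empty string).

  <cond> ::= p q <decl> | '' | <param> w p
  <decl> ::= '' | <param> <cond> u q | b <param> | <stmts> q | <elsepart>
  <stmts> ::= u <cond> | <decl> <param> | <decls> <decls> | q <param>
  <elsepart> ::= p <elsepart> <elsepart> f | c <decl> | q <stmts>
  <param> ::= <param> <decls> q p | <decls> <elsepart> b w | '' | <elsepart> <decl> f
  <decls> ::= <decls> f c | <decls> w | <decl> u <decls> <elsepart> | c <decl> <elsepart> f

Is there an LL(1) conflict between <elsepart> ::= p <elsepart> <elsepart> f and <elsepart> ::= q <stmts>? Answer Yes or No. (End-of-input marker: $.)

FIRST(p <elsepart> <elsepart> f) = { p } and FIRST(q <stmts>) = { q }.
The FIRST sets are disjoint and neither alternative is nullable — no conflict.

No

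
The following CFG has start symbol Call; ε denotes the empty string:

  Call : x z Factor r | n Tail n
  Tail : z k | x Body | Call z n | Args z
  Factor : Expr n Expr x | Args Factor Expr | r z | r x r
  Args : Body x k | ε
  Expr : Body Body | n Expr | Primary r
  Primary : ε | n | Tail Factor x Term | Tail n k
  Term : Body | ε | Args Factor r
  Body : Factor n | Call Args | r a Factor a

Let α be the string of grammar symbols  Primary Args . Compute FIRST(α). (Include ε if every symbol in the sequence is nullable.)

Add FIRST(Primary)\{ε} = { n, r, x, z }; Primary is nullable, continue.
Add FIRST(Args)\{ε} = { n, r, x, z }; Args is nullable, continue.
Every symbol is nullable, so include ε.

{ n, r, x, z, ε }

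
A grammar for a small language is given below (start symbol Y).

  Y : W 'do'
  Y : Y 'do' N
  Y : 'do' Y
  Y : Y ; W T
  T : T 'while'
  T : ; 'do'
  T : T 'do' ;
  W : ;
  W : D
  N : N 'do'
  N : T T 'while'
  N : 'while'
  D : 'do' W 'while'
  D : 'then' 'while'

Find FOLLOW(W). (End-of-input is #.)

In Y : W 'do': add FIRST('do') = { 'do' }.
In Y : Y ; W T: add FIRST(T) = { ; }.
In D : 'do' W 'while': add FIRST('while') = { 'while' }.
Union: FOLLOW(W) = { 'do', 'while', ; }.

{ 'do', 'while', ; }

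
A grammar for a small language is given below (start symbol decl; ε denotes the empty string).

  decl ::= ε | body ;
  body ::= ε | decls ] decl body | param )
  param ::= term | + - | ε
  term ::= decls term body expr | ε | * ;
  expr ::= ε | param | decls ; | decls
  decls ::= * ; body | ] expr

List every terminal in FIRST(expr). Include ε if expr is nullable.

{ *, +, ], ε }

expr ::= ε contributes ε.
From expr ::= param: add FIRST(param) = { *, +, ], ε } (including ε since param is nullable).
From expr ::= decls ;: add FIRST(decls) = { *, ] }.
From expr ::= decls: add FIRST(decls) = { *, ] }.
Union: FIRST(expr) = { *, +, ], ε }.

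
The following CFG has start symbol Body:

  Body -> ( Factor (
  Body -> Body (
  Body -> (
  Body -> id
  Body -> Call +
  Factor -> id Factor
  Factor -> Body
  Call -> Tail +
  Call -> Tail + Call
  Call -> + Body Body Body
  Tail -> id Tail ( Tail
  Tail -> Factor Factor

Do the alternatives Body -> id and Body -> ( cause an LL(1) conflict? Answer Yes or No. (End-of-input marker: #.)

FIRST(id) = { id } and FIRST(() = { ( }.
The FIRST sets are disjoint and neither alternative is nullable — no conflict.

No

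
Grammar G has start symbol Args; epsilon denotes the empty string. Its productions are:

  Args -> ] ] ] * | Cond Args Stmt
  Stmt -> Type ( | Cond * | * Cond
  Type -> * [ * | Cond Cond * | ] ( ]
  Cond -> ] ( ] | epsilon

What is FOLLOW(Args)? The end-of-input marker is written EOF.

Args is the start symbol, so EOF ∈ FOLLOW(Args).
In Args -> Cond Args Stmt: add FIRST(Stmt) = { *, ] }.
Union: FOLLOW(Args) = { EOF, *, ] }.

{ EOF, *, ] }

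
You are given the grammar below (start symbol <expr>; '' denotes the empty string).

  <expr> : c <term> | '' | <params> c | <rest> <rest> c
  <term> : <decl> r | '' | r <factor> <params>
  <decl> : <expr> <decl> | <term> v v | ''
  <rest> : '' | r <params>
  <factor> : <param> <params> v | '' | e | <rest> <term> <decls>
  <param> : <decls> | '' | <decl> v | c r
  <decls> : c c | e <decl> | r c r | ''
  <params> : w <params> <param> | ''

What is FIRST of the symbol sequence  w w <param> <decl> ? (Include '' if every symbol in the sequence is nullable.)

w is a terminal; add {w} and stop.

{ w }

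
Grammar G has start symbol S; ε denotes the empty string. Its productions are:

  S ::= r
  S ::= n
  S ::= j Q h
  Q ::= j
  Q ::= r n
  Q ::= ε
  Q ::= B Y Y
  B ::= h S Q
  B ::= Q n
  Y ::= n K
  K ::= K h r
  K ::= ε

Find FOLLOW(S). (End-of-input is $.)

{ $, h, j, n, r }

S is the start symbol, so $ ∈ FOLLOW(S).
In B ::= h S Q: add FIRST(Q)\{ε} = { h, j, n, r }.
  Since Q is nullable, also add FOLLOW(B) = { n }.
Union: FOLLOW(S) = { $, h, j, n, r }.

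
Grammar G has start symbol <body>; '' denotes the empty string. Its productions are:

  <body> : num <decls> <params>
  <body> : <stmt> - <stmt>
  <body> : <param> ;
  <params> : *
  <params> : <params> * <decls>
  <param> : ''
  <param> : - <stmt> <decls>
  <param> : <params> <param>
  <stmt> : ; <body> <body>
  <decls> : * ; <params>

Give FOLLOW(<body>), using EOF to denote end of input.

<body> is the start symbol, so EOF ∈ FOLLOW(<body>).
In <stmt> : ; <body> <body>: add FIRST(<body>) = { *, -, ;, num }.
In <stmt> : ; <body> <body>: <body> is at the end, add FOLLOW(<stmt>) = { EOF, *, -, ;, num }.
Union: FOLLOW(<body>) = { EOF, *, -, ;, num }.

{ EOF, *, -, ;, num }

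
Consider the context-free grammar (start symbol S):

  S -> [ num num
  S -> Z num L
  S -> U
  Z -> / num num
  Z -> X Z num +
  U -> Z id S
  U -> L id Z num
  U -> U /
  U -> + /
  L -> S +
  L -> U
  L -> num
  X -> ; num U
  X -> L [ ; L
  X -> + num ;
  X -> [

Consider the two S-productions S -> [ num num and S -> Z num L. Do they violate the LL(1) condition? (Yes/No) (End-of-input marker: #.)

Yes

FIRST([ num num) = { [ } and FIRST(Z num L) = { +, /, ;, [, num }.
Both contain [, so the two alternatives are not disjoint — LL(1) conflict.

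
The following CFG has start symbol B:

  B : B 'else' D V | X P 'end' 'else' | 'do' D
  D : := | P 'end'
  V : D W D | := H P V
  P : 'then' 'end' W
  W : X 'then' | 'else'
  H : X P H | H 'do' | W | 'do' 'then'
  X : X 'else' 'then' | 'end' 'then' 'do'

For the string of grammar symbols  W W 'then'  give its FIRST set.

{ 'else', 'end' }

Add FIRST(W) = { 'else', 'end' }; W is not nullable, stop.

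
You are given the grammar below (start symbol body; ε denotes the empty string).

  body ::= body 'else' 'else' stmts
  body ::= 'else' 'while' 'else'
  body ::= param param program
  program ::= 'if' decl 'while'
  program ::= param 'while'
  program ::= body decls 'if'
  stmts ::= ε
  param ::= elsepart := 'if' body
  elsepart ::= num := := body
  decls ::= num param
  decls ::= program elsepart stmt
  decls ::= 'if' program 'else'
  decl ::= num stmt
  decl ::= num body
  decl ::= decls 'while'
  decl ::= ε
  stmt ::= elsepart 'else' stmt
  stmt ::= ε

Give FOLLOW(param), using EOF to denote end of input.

{ 'else', 'if', 'while', num }

In body ::= param param program: add FIRST(param program) = { num }.
In body ::= param param program: add FIRST(program) = { 'else', 'if', num }.
In program ::= param 'while': add FIRST('while') = { 'while' }.
In decls ::= num param: param is at the end, add FOLLOW(decls) = { 'if', 'while' }.
Union: FOLLOW(param) = { 'else', 'if', 'while', num }.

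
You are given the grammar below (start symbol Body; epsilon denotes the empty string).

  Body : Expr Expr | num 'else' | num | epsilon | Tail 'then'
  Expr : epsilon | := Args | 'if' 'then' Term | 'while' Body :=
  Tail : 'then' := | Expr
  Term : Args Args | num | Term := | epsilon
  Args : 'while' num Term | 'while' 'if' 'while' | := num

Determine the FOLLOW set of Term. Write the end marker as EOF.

In Expr : 'if' 'then' Term: Term is at the end, add FOLLOW(Expr) = { EOF, 'if', 'then', 'while', := }.
In Term : Term :=: add FIRST(:=) = { := }.
In Args : 'while' num Term: Term is at the end, add FOLLOW(Args) = { EOF, 'if', 'then', 'while', := }.
Union: FOLLOW(Term) = { EOF, 'if', 'then', 'while', := }.

{ EOF, 'if', 'then', 'while', := }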